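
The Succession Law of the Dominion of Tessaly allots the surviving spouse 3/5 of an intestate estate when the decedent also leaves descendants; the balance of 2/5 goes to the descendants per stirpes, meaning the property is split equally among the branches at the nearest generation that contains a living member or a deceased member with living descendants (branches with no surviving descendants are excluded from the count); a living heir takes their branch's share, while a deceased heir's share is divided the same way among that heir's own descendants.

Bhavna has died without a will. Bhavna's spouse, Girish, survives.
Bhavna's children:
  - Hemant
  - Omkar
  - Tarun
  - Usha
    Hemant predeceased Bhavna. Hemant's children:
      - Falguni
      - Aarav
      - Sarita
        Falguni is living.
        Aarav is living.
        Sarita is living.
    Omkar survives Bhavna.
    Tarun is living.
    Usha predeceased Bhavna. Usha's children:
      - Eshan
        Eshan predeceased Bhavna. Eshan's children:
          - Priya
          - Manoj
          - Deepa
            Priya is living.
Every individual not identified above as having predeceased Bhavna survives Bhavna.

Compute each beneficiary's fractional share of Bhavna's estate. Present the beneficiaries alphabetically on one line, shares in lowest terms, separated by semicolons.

Aarav 1/30; Deepa 1/30; Falguni 1/30; Girish 3/5; Manoj 1/30; Omkar 1/10; Priya 1/30; Sarita 1/30; Tarun 1/10

Girish, as surviving spouse, takes 3/5.
The remaining 2/5 passes to Bhavna's descendants per stirpes.
The 2/5 is divided into 4 equal shares of 1/10 among Hemant, Omkar, Tarun, Usha.
Hemant predeceased; the 1/10 allotted to Hemant's branch passes to Hemant's issue by representation.
The 1/10 is divided into 3 equal shares of 1/30 among Falguni, Aarav, Sarita.
Falguni is living and takes 1/30.
Aarav is living and takes 1/30.
Sarita is living and takes 1/30.
Omkar is living and takes 1/10.
Tarun is living and takes 1/10.
Usha predeceased; the 1/10 allotted to Usha's branch passes to Usha's issue by representation.
Eshan's line is the sole branch at this level, so the full 1/10 passes to Eshan's issue by representation.
The 1/10 is divided into 3 equal shares of 1/30 among Priya, Manoj, Deepa.
Priya is living and takes 1/30.
Manoj is living and takes 1/30.
Deepa is living and takes 1/30.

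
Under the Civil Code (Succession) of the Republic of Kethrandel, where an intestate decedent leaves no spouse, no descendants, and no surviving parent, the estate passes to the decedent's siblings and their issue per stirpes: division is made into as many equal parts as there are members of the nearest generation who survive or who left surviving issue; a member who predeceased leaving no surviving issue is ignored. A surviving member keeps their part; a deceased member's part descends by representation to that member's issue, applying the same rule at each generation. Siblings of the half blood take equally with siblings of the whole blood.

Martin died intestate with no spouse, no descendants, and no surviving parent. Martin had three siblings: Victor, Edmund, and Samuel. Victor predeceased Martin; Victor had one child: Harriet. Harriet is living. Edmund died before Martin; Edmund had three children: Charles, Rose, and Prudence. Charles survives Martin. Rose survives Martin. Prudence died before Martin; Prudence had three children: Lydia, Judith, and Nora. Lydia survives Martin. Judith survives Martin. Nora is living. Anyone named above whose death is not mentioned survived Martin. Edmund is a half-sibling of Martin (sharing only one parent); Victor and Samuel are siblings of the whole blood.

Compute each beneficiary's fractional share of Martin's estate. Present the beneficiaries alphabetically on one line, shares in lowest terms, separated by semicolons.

Charles 1/9; Harriet 1/3; Judith 1/27; Lydia 1/27; Nora 1/27; Rose 1/9; Samuel 1/3

No spouse, descendants, or parent survives, so the estate passes to Martin's siblings per stirpes.
Half-blood and whole-blood siblings take equally under the stated rule.
The estate is divided into 3 equal shares of 1/3 among Victor, Edmund, Samuel.
Victor predeceased; the 1/3 allotted to Victor's branch passes to Victor's issue by representation.
Harriet is the sole taker at this level and receives the full 1/3.
Edmund predeceased; the 1/3 allotted to Edmund's branch passes to Edmund's issue by representation.
The 1/3 is divided into 3 equal shares of 1/9 among Charles, Rose, Prudence.
Charles is living and takes 1/9.
Rose is living and takes 1/9.
Prudence predeceased; the 1/9 allotted to Prudence's branch passes to Prudence's issue by representation.
The 1/9 is divided into 3 equal shares of 1/27 among Lydia, Judith, Nora.
Lydia is living and takes 1/27.
Judith is living and takes 1/27.
Nora is living and takes 1/27.
Samuel is living and takes 1/3.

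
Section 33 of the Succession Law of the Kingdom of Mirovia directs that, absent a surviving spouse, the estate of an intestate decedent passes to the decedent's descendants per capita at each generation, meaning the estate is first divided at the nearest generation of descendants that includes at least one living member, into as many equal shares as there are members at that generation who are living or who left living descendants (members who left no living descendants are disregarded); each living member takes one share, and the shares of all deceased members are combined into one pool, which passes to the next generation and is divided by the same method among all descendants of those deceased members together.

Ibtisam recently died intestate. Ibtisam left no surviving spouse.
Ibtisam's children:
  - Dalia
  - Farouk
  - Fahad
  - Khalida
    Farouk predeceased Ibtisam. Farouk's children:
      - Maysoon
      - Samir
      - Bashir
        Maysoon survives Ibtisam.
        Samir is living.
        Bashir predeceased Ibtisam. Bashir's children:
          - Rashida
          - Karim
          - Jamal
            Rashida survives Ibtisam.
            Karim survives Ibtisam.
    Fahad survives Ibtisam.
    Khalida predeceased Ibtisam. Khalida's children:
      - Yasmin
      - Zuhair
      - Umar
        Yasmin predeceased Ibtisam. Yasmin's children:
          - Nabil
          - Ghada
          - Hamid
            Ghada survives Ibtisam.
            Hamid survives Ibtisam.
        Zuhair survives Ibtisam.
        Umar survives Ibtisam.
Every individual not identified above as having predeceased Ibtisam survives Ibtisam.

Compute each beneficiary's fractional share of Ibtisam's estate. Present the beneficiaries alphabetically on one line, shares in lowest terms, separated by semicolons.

There is no surviving spouse, so the entire estate passes to Ibtisam's descendants per capita at each generation.
At generation 1 (Dalia, Farouk, Fahad, Khalida) there are 4 shares of (1)/4 = 1/4 each.
Living: Dalia and Fahad — each takes 1/4.
Deceased: Farouk and Khalida. Their combined 1/2 is pooled and carried to generation 2.
At generation 2 (Maysoon, Samir, Bashir, Yasmin, Zuhair, Umar) there are 6 shares of (1/2)/6 = 1/12 each.
Living: Maysoon, Samir, Zuhair, and Umar — each takes 1/12.
Deceased: Bashir and Yasmin. Their combined 1/6 is pooled and carried to generation 3.
At generation 3 (Rashida, Karim, Jamal, Nabil, Ghada, Hamid) there are 6 shares of (1/6)/6 = 1/36 each.
Living: Rashida, Karim, Jamal, Nabil, Ghada, and Hamid — each takes 1/36.

Dalia 1/4; Fahad 1/4; Ghada 1/36; Hamid 1/36; Jamal 1/36; Karim 1/36; Maysoon 1/12; Nabil 1/36; Rashida 1/36; Samir 1/12; Umar 1/12; Zuhair 1/12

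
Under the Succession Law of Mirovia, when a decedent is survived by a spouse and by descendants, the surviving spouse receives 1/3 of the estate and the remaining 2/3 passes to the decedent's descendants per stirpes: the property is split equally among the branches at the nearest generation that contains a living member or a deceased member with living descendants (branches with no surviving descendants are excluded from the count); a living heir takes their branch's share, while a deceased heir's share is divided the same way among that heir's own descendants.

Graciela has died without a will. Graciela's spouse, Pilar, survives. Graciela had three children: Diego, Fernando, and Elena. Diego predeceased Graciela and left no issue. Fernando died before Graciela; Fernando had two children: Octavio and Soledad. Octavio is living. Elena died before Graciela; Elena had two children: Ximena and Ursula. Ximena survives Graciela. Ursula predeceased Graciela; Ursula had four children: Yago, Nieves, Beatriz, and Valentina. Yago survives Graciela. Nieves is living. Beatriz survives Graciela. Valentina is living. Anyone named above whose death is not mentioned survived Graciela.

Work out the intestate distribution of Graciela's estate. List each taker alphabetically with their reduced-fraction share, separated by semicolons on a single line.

Beatriz 1/24; Nieves 1/24; Octavio 1/6; Pilar 1/3; Soledad 1/6; Valentina 1/24; Ximena 1/6; Yago 1/24

Pilar, as surviving spouse, takes 1/3.
The remaining 2/3 passes to Graciela's descendants per stirpes.
Diego left no surviving issue, so that branch lapses and is disregarded.
The 2/3 is divided into 2 equal shares of 1/3 among Fernando, Elena.
Fernando predeceased; the 1/3 allotted to Fernando's branch passes to Fernando's issue by representation.
The 1/3 is divided into 2 equal shares of 1/6 among Octavio, Soledad.
Octavio is living and takes 1/6.
Soledad is living and takes 1/6.
Elena predeceased; the 1/3 allotted to Elena's branch passes to Elena's issue by representation.
The 1/3 is divided into 2 equal shares of 1/6 among Ximena, Ursula.
Ximena is living and takes 1/6.
Ursula predeceased; the 1/6 allotted to Ursula's branch passes to Ursula's issue by representation.
The 1/6 is divided into 4 equal shares of 1/24 among Yago, Nieves, Beatriz, Valentina.
Yago is living and takes 1/24.
Nieves is living and takes 1/24.
Beatriz is living and takes 1/24.
Valentina is living and takes 1/24.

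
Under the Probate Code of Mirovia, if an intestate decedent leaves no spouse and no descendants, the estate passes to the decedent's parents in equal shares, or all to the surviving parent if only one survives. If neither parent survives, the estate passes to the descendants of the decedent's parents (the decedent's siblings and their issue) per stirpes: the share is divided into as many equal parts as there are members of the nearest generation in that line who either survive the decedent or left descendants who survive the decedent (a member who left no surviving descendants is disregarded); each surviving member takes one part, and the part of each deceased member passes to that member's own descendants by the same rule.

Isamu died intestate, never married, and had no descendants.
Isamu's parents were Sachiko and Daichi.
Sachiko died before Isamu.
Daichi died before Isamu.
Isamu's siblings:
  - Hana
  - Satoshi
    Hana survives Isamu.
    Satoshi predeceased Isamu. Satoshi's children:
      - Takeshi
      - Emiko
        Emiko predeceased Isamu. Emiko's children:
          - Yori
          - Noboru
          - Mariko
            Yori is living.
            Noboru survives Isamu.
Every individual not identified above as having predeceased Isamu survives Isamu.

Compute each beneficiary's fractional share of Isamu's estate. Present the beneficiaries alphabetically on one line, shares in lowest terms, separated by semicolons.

Neither parent survives and there are no descendants, so the estate passes to Isamu's siblings and their issue per stirpes.
The estate is divided into 2 equal shares of 1/2 among Hana, Satoshi.
Hana is living and takes 1/2.
Satoshi predeceased; the 1/2 allotted to Satoshi's branch passes to Satoshi's issue by representation.
The 1/2 is divided into 2 equal shares of 1/4 among Takeshi, Emiko.
Takeshi is living and takes 1/4.
Emiko predeceased; the 1/4 allotted to Emiko's branch passes to Emiko's issue by representation.
The 1/4 is divided into 3 equal shares of 1/12 among Yori, Noboru, Mariko.
Yori is living and takes 1/12.
Noboru is living and takes 1/12.
Mariko is living and takes 1/12.

Hana 1/2; Mariko 1/12; Noboru 1/12; Takeshi 1/4; Yori 1/12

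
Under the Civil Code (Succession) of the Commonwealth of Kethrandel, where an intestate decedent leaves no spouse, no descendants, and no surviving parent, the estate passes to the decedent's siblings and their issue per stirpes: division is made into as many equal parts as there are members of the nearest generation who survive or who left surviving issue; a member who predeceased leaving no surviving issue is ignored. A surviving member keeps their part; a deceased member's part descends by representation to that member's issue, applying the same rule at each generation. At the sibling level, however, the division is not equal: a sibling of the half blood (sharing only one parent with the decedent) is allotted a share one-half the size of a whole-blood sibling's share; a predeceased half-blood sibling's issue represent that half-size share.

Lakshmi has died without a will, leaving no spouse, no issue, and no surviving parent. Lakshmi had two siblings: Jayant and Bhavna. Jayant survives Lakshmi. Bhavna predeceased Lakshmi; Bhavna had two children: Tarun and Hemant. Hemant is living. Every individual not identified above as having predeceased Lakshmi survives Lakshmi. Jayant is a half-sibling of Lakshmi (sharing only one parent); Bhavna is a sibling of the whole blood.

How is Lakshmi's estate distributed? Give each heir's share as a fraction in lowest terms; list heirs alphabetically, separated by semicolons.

Hemant 1/3; Jayant 1/3; Tarun 1/3

No spouse, descendants, or parent survives, so the estate passes to Lakshmi's siblings per stirpes.
Half-blood siblings count for one-half the weight of whole-blood siblings at the initial division.
Dividing 1 in proportion to weights (total weight 3/2): Jayant (weight 1/2) → 1/3; Bhavna (weight 1) → 2/3.
Jayant is living and takes 1/3.
Bhavna predeceased; the 2/3 allotted to Bhavna's branch passes to Bhavna's issue by representation.
The 2/3 is divided into 2 equal shares of 1/3 among Tarun, Hemant.
Tarun is living and takes 1/3.
Hemant is living and takes 1/3.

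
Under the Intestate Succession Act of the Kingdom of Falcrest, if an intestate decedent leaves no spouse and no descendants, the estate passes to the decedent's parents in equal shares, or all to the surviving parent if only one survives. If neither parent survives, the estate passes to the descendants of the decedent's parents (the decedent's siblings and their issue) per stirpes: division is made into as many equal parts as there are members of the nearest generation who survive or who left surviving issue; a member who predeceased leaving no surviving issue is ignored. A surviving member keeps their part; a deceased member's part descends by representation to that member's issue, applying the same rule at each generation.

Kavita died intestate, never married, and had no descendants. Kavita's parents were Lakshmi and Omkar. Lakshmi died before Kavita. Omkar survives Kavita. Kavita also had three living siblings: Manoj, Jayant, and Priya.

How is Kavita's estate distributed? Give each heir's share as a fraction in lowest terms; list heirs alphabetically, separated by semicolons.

Omkar 1

Only one parent, Omkar, survives, so Omkar takes the entire estate. The siblings take nothing because a surviving parent has priority.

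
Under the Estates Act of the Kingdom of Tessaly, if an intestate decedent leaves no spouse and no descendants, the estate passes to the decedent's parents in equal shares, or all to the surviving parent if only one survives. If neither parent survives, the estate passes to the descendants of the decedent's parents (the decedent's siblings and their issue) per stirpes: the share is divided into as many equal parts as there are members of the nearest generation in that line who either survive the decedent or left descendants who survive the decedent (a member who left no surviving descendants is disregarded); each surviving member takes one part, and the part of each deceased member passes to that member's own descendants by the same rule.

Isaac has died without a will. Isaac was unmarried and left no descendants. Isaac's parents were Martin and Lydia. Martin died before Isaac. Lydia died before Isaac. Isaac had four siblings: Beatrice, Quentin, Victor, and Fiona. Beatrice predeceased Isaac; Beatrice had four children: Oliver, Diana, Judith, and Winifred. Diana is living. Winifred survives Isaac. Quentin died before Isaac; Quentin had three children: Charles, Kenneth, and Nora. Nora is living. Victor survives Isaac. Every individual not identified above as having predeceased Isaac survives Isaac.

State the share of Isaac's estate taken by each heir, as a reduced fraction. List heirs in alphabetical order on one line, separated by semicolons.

Charles 1/12; Diana 1/16; Fiona 1/4; Judith 1/16; Kenneth 1/12; Nora 1/12; Oliver 1/16; Victor 1/4; Winifred 1/16

Neither parent survives and there are no descendants, so the estate passes to Isaac's siblings and their issue per stirpes.
The estate is divided into 4 equal shares of 1/4 among Beatrice, Quentin, Victor, Fiona.
Beatrice predeceased; the 1/4 allotted to Beatrice's branch passes to Beatrice's issue by representation.
The 1/4 is divided into 4 equal shares of 1/16 among Oliver, Diana, Judith, Winifred.
Oliver is living and takes 1/16.
Diana is living and takes 1/16.
Judith is living and takes 1/16.
Winifred is living and takes 1/16.
Quentin predeceased; the 1/4 allotted to Quentin's branch passes to Quentin's issue by representation.
The 1/4 is divided into 3 equal shares of 1/12 among Charles, Kenneth, Nora.
Charles is living and takes 1/12.
Kenneth is living and takes 1/12.
Nora is living and takes 1/12.
Victor is living and takes 1/4.
Fiona is living and takes 1/4.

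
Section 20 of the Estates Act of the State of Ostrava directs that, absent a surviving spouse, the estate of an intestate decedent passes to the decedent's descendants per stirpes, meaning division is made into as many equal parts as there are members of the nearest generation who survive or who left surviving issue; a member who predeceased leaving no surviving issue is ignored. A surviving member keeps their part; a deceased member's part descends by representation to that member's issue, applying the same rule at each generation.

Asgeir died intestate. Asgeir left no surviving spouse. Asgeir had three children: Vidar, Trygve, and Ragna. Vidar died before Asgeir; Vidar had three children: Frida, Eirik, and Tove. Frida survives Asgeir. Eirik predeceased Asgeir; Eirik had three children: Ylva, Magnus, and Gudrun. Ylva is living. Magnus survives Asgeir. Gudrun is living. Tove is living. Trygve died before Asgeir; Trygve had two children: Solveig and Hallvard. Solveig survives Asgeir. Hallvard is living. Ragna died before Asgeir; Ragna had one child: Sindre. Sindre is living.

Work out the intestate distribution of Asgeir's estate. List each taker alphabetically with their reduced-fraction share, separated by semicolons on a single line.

Frida 1/9; Gudrun 1/27; Hallvard 1/6; Magnus 1/27; Sindre 1/3; Solveig 1/6; Tove 1/9; Ylva 1/27

There is no surviving spouse, so the entire estate passes to Asgeir's descendants per stirpes.
The estate is divided into 3 equal shares of 1/3 among Vidar, Trygve, Ragna.
Vidar predeceased; the 1/3 allotted to Vidar's branch passes to Vidar's issue by representation.
The 1/3 is divided into 3 equal shares of 1/9 among Frida, Eirik, Tove.
Frida is living and takes 1/9.
Eirik predeceased; the 1/9 allotted to Eirik's branch passes to Eirik's issue by representation.
The 1/9 is divided into 3 equal shares of 1/27 among Ylva, Magnus, Gudrun.
Ylva is living and takes 1/27.
Magnus is living and takes 1/27.
Gudrun is living and takes 1/27.
Tove is living and takes 1/9.
Trygve predeceased; the 1/3 allotted to Trygve's branch passes to Trygve's issue by representation.
The 1/3 is divided into 2 equal shares of 1/6 among Solveig, Hallvard.
Solveig is living and takes 1/6.
Hallvard is living and takes 1/6.
Ragna predeceased; the 1/3 allotted to Ragna's branch passes to Ragna's issue by representation.
Sindre is the sole taker at this level and receives the full 1/3.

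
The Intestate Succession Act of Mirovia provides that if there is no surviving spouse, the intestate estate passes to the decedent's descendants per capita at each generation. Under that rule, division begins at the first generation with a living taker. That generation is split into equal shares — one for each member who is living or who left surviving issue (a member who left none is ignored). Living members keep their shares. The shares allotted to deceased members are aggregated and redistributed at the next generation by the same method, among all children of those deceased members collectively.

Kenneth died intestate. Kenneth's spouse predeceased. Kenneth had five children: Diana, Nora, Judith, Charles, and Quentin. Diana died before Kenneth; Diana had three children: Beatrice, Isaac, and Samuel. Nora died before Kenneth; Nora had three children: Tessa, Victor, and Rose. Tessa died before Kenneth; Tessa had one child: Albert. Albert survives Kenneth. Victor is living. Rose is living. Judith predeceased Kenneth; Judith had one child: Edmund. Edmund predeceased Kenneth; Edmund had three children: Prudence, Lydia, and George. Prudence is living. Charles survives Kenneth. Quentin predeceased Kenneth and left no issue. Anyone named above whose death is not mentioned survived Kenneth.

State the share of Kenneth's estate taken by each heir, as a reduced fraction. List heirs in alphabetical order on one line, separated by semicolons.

There is no surviving spouse, so the entire estate passes to Kenneth's descendants per capita at each generation.
At generation 1 (Diana, Nora, Judith, Charles) there are 4 shares of (1)/4 = 1/4 each.
Living: Charles — each takes 1/4.
Deceased: Diana, Nora, and Judith. Their combined 3/4 is pooled and carried to generation 2.
At generation 2 (Beatrice, Isaac, Samuel, Tessa, Victor, Rose, Edmund) there are 7 shares of (3/4)/7 = 3/28 each.
Living: Beatrice, Isaac, Samuel, Victor, and Rose — each takes 3/28.
Deceased: Tessa and Edmund. Their combined 3/14 is pooled and carried to generation 3.
At generation 3 (Albert, Prudence, Lydia, George) there are 4 shares of (3/14)/4 = 3/56 each.
Living: Albert, Prudence, Lydia, and George — each takes 3/56.

Albert 3/56; Beatrice 3/28; Charles 1/4; George 3/56; Isaac 3/28; Lydia 3/56; Prudence 3/56; Rose 3/28; Samuel 3/28; Victor 3/28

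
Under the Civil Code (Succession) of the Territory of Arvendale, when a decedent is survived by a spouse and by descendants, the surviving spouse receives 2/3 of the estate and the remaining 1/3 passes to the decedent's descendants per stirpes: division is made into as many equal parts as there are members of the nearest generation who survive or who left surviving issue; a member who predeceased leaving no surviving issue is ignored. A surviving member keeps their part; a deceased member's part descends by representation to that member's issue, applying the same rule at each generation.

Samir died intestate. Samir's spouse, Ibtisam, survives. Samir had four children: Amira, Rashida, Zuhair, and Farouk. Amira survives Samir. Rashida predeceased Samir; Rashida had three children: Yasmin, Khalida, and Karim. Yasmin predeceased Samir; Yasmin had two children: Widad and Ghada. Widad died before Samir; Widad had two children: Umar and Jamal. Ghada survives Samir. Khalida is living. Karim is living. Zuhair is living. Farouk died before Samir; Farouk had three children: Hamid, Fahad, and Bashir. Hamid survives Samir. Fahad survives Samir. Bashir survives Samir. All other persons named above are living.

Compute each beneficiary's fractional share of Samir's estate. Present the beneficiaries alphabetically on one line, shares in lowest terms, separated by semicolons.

Ibtisam, as surviving spouse, takes 2/3.
The remaining 1/3 passes to Samir's descendants per stirpes.
The 1/3 is divided into 4 equal shares of 1/12 among Amira, Rashida, Zuhair, Farouk.
Amira is living and takes 1/12.
Rashida predeceased; the 1/12 allotted to Rashida's branch passes to Rashida's issue by representation.
The 1/12 is divided into 3 equal shares of 1/36 among Yasmin, Khalida, Karim.
Yasmin predeceased; the 1/36 allotted to Yasmin's branch passes to Yasmin's issue by representation.
The 1/36 is divided into 2 equal shares of 1/72 among Widad, Ghada.
Widad predeceased; the 1/72 allotted to Widad's branch passes to Widad's issue by representation.
The 1/72 is divided into 2 equal shares of 1/144 among Umar, Jamal.
Umar is living and takes 1/144.
Jamal is living and takes 1/144.
Ghada is living and takes 1/72.
Khalida is living and takes 1/36.
Karim is living and takes 1/36.
Zuhair is living and takes 1/12.
Farouk predeceased; the 1/12 allotted to Farouk's branch passes to Farouk's issue by representation.
The 1/12 is divided into 3 equal shares of 1/36 among Hamid, Fahad, Bashir.
Hamid is living and takes 1/36.
Fahad is living and takes 1/36.
Bashir is living and takes 1/36.

Amira 1/12; Bashir 1/36; Fahad 1/36; Ghada 1/72; Hamid 1/36; Ibtisam 2/3; Jamal 1/144; Karim 1/36; Khalida 1/36; Umar 1/144; Zuhair 1/12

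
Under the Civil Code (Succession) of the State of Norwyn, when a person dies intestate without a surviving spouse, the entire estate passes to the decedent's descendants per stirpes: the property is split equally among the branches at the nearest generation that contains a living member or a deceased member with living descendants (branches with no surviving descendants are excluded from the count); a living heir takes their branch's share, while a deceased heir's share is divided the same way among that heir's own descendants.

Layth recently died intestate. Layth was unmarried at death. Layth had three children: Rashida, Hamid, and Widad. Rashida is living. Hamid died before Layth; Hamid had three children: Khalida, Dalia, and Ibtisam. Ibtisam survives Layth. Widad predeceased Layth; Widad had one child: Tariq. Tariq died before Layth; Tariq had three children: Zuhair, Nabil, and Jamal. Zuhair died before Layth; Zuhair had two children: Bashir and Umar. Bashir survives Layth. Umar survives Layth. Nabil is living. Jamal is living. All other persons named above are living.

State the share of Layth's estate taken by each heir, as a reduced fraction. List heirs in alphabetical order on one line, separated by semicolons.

There is no surviving spouse, so the entire estate passes to Layth's descendants per stirpes.
The estate is divided into 3 equal shares of 1/3 among Rashida, Hamid, Widad.
Rashida is living and takes 1/3.
Hamid predeceased; the 1/3 allotted to Hamid's branch passes to Hamid's issue by representation.
The 1/3 is divided into 3 equal shares of 1/9 among Khalida, Dalia, Ibtisam.
Khalida is living and takes 1/9.
Dalia is living and takes 1/9.
Ibtisam is living and takes 1/9.
Widad predeceased; the 1/3 allotted to Widad's branch passes to Widad's issue by representation.
Tariq's line is the sole branch at this level, so the full 1/3 passes to Tariq's issue by representation.
The 1/3 is divided into 3 equal shares of 1/9 among Zuhair, Nabil, Jamal.
Zuhair predeceased; the 1/9 allotted to Zuhair's branch passes to Zuhair's issue by representation.
The 1/9 is divided into 2 equal shares of 1/18 among Bashir, Umar.
Bashir is living and takes 1/18.
Umar is living and takes 1/18.
Nabil is living and takes 1/9.
Jamal is living and takes 1/9.

Bashir 1/18; Dalia 1/9; Ibtisam 1/9; Jamal 1/9; Khalida 1/9; Nabil 1/9; Rashida 1/3; Umar 1/18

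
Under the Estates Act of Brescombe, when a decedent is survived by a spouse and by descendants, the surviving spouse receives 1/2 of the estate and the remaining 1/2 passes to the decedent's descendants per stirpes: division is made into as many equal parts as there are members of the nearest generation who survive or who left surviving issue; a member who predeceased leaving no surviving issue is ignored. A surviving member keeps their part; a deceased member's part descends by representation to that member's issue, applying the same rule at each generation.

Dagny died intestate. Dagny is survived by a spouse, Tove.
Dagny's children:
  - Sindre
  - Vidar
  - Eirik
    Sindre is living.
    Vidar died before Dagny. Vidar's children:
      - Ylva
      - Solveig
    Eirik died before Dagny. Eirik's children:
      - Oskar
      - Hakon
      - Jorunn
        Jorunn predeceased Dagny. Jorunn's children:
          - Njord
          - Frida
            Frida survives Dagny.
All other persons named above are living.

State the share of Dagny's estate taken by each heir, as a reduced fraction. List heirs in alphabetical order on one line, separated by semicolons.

Frida 1/36; Hakon 1/18; Njord 1/36; Oskar 1/18; Sindre 1/6; Solveig 1/12; Tove 1/2; Ylva 1/12

Tove, as surviving spouse, takes 1/2.
The remaining 1/2 passes to Dagny's descendants per stirpes.
The 1/2 is divided into 3 equal shares of 1/6 among Sindre, Vidar, Eirik.
Sindre is living and takes 1/6.
Vidar predeceased; the 1/6 allotted to Vidar's branch passes to Vidar's issue by representation.
The 1/6 is divided into 2 equal shares of 1/12 among Ylva, Solveig.
Ylva is living and takes 1/12.
Solveig is living and takes 1/12.
Eirik predeceased; the 1/6 allotted to Eirik's branch passes to Eirik's issue by representation.
The 1/6 is divided into 3 equal shares of 1/18 among Oskar, Hakon, Jorunn.
Oskar is living and takes 1/18.
Hakon is living and takes 1/18.
Jorunn predeceased; the 1/18 allotted to Jorunn's branch passes to Jorunn's issue by representation.
The 1/18 is divided into 2 equal shares of 1/36 among Njord, Frida.
Njord is living and takes 1/36.
Frida is living and takes 1/36.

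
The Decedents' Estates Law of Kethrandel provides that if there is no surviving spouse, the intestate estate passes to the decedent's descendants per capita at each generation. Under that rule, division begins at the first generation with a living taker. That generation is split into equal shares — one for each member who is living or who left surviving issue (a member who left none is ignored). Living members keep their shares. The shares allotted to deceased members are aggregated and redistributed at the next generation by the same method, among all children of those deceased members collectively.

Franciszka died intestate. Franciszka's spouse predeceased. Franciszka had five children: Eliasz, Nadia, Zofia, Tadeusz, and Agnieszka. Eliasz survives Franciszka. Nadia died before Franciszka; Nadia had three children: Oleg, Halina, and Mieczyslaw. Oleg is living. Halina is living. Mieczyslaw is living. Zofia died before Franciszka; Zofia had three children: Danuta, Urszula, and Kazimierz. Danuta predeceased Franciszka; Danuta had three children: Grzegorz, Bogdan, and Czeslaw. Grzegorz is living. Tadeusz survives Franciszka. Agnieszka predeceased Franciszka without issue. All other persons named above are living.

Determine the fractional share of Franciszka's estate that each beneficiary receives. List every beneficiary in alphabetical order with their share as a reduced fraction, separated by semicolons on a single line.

There is no surviving spouse, so the entire estate passes to Franciszka's descendants per capita at each generation.
At generation 1 (Eliasz, Nadia, Zofia, Tadeusz) there are 4 shares of (1)/4 = 1/4 each.
Living: Eliasz and Tadeusz — each takes 1/4.
Deceased: Nadia and Zofia. Their combined 1/2 is pooled and carried to generation 2.
At generation 2 (Oleg, Halina, Mieczyslaw, Danuta, Urszula, Kazimierz) there are 6 shares of (1/2)/6 = 1/12 each.
Living: Oleg, Halina, Mieczyslaw, Urszula, and Kazimierz — each takes 1/12.
Deceased: Danuta. That 1/12 share is carried to generation 3.
At generation 3 (Grzegorz, Bogdan, Czeslaw) there are 3 shares of (1/12)/3 = 1/36 each.
Living: Grzegorz, Bogdan, and Czeslaw — each takes 1/36.

Bogdan 1/36; Czeslaw 1/36; Eliasz 1/4; Grzegorz 1/36; Halina 1/12; Kazimierz 1/12; Mieczyslaw 1/12; Oleg 1/12; Tadeusz 1/4; Urszula 1/12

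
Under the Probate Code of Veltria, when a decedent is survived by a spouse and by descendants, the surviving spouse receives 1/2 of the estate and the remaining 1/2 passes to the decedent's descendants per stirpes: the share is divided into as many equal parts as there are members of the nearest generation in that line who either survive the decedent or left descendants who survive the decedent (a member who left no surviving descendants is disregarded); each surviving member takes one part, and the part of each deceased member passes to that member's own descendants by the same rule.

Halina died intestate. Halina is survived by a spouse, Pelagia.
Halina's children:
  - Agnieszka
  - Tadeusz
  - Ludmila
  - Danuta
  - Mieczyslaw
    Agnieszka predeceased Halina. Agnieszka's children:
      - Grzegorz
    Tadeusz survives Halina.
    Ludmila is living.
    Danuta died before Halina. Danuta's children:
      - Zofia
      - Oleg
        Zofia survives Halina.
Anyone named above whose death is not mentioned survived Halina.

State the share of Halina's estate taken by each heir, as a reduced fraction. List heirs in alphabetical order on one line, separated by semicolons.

Grzegorz 1/10; Ludmila 1/10; Mieczyslaw 1/10; Oleg 1/20; Pelagia 1/2; Tadeusz 1/10; Zofia 1/20

Pelagia, as surviving spouse, takes 1/2.
The remaining 1/2 passes to Halina's descendants per stirpes.
The 1/2 is divided into 5 equal shares of 1/10 among Agnieszka, Tadeusz, Ludmila, Danuta, Mieczyslaw.
Agnieszka predeceased; the 1/10 allotted to Agnieszka's branch passes to Agnieszka's issue by representation.
Grzegorz is the sole taker at this level and receives the full 1/10.
Tadeusz is living and takes 1/10.
Ludmila is living and takes 1/10.
Danuta predeceased; the 1/10 allotted to Danuta's branch passes to Danuta's issue by representation.
The 1/10 is divided into 2 equal shares of 1/20 among Zofia, Oleg.
Zofia is living and takes 1/20.
Oleg is living and takes 1/20.
Mieczyslaw is living and takes 1/10.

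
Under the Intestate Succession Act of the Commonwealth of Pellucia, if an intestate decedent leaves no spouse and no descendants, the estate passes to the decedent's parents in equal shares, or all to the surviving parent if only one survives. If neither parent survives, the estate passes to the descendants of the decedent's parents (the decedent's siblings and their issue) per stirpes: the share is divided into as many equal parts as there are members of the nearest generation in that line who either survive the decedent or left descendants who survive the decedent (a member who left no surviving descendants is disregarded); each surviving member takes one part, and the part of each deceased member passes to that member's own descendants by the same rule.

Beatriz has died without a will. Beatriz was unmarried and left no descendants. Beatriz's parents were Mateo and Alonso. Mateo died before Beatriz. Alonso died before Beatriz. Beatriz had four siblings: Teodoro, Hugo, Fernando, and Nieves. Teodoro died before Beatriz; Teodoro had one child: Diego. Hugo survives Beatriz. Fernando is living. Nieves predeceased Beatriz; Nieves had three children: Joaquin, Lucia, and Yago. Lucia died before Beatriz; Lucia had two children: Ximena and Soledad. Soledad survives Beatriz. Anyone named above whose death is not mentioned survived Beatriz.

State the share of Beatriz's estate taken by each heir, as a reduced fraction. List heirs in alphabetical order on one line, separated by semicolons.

Diego 1/4; Fernando 1/4; Hugo 1/4; Joaquin 1/12; Soledad 1/24; Ximena 1/24; Yago 1/12

Neither parent survives and there are no descendants, so the estate passes to Beatriz's siblings and their issue per stirpes.
The estate is divided into 4 equal shares of 1/4 among Teodoro, Hugo, Fernando, Nieves.
Teodoro predeceased; the 1/4 allotted to Teodoro's branch passes to Teodoro's issue by representation.
Diego is the sole taker at this level and receives the full 1/4.
Hugo is living and takes 1/4.
Fernando is living and takes 1/4.
Nieves predeceased; the 1/4 allotted to Nieves's branch passes to Nieves's issue by representation.
The 1/4 is divided into 3 equal shares of 1/12 among Joaquin, Lucia, Yago.
Joaquin is living and takes 1/12.
Lucia predeceased; the 1/12 allotted to Lucia's branch passes to Lucia's issue by representation.
The 1/12 is divided into 2 equal shares of 1/24 among Ximena, Soledad.
Ximena is living and takes 1/24.
Soledad is living and takes 1/24.
Yago is living and takes 1/12.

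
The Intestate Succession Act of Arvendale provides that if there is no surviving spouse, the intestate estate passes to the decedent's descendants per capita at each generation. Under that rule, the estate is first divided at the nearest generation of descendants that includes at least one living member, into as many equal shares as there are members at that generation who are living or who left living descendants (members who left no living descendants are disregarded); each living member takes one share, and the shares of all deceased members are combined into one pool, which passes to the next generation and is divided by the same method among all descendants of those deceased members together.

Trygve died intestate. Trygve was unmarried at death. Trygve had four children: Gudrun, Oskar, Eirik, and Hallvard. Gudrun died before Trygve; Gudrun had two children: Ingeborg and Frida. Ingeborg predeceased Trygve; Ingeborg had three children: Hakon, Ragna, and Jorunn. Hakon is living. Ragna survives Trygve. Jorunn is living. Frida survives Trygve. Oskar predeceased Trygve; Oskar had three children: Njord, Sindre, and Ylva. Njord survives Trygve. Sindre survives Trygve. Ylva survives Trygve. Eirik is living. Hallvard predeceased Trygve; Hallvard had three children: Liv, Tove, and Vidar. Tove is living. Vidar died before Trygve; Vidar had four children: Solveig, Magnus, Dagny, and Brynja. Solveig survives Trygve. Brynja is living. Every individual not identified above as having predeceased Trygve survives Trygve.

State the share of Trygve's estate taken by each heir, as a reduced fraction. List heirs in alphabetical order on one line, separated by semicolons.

Brynja 3/112; Dagny 3/112; Eirik 1/4; Frida 3/32; Hakon 3/112; Jorunn 3/112; Liv 3/32; Magnus 3/112; Njord 3/32; Ragna 3/112; Sindre 3/32; Solveig 3/112; Tove 3/32; Ylva 3/32

There is no surviving spouse, so the entire estate passes to Trygve's descendants per capita at each generation.
At generation 1 (Gudrun, Oskar, Eirik, Hallvard) there are 4 shares of (1)/4 = 1/4 each.
Living: Eirik — each takes 1/4.
Deceased: Gudrun, Oskar, and Hallvard. Their combined 3/4 is pooled and carried to generation 2.
At generation 2 (Ingeborg, Frida, Njord, Sindre, Ylva, Liv, Tove, Vidar) there are 8 shares of (3/4)/8 = 3/32 each.
Living: Frida, Njord, Sindre, Ylva, Liv, and Tove — each takes 3/32.
Deceased: Ingeborg and Vidar. Their combined 3/16 is pooled and carried to generation 3.
At generation 3 (Hakon, Ragna, Jorunn, Solveig, Magnus, Dagny, Brynja) there are 7 shares of (3/16)/7 = 3/112 each.
Living: Hakon, Ragna, Jorunn, Solveig, Magnus, Dagny, and Brynja — each takes 3/112.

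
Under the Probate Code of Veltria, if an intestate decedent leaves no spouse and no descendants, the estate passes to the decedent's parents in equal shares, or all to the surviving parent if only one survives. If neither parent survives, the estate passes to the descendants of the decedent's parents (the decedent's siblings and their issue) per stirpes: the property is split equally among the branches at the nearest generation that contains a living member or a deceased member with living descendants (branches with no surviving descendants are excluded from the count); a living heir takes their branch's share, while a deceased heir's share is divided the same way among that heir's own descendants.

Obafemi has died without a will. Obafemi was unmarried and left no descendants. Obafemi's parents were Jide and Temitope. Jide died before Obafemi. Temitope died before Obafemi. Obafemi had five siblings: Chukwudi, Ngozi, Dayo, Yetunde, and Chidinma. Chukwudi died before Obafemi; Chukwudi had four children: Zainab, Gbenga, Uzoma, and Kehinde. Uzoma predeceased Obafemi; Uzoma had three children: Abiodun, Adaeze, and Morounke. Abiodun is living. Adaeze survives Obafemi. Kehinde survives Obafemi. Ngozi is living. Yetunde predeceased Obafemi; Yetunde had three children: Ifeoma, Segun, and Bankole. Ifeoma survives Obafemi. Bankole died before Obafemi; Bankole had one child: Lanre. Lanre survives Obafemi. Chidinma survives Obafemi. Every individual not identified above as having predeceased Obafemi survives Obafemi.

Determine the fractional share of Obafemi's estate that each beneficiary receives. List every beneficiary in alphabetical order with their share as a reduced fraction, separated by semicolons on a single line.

Abiodun 1/60; Adaeze 1/60; Chidinma 1/5; Dayo 1/5; Gbenga 1/20; Ifeoma 1/15; Kehinde 1/20; Lanre 1/15; Morounke 1/60; Ngozi 1/5; Segun 1/15; Zainab 1/20

Neither parent survives and there are no descendants, so the estate passes to Obafemi's siblings and their issue per stirpes.
The estate is divided into 5 equal shares of 1/5 among Chukwudi, Ngozi, Dayo, Yetunde, Chidinma.
Chukwudi predeceased; the 1/5 allotted to Chukwudi's branch passes to Chukwudi's issue by representation.
The 1/5 is divided into 4 equal shares of 1/20 among Zainab, Gbenga, Uzoma, Kehinde.
Zainab is living and takes 1/20.
Gbenga is living and takes 1/20.
Uzoma predeceased; the 1/20 allotted to Uzoma's branch passes to Uzoma's issue by representation.
The 1/20 is divided into 3 equal shares of 1/60 among Abiodun, Adaeze, Morounke.
Abiodun is living and takes 1/60.
Adaeze is living and takes 1/60.
Morounke is living and takes 1/60.
Kehinde is living and takes 1/20.
Ngozi is living and takes 1/5.
Dayo is living and takes 1/5.
Yetunde predeceased; the 1/5 allotted to Yetunde's branch passes to Yetunde's issue by representation.
The 1/5 is divided into 3 equal shares of 1/15 among Ifeoma, Segun, Bankole.
Ifeoma is living and takes 1/15.
Segun is living and takes 1/15.
Bankole predeceased; the 1/15 allotted to Bankole's branch passes to Bankole's issue by representation.
Lanre is the sole taker at this level and receives the full 1/15.
Chidinma is living and takes 1/5.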